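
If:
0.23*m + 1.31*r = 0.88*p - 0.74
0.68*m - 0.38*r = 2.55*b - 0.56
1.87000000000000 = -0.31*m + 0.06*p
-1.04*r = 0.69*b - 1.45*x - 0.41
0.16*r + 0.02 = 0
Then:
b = -1.42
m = -6.22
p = -0.97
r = -0.12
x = -1.05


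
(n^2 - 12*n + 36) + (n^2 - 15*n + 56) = 2*n^2 - 27*n + 92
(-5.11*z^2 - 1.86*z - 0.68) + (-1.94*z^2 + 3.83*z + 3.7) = -7.05*z^2 + 1.97*z + 3.02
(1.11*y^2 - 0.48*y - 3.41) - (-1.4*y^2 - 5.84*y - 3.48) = 2.51*y^2 + 5.36*y + 0.0699999999999998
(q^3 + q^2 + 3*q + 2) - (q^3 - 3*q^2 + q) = 4*q^2 + 2*q + 2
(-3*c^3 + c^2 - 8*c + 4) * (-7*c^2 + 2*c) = 21*c^5 - 13*c^4 + 58*c^3 - 44*c^2 + 8*c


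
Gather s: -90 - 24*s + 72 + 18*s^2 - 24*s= 18*s^2 - 48*s - 18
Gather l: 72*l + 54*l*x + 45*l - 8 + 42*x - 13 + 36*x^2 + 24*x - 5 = l*(54*x + 117) + 36*x^2 + 66*x - 26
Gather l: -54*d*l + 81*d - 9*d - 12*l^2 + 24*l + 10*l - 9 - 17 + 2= 72*d - 12*l^2 + l*(34 - 54*d) - 24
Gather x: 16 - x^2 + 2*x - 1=-x^2 + 2*x + 15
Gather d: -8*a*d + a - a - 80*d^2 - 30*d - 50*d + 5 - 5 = -80*d^2 + d*(-8*a - 80)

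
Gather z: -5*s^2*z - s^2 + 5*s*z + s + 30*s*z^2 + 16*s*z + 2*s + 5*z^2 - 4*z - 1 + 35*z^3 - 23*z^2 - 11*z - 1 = -s^2 + 3*s + 35*z^3 + z^2*(30*s - 18) + z*(-5*s^2 + 21*s - 15) - 2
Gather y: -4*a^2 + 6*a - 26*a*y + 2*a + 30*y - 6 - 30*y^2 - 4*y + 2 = -4*a^2 + 8*a - 30*y^2 + y*(26 - 26*a) - 4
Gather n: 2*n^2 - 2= 2*n^2 - 2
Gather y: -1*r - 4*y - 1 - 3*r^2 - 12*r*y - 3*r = -3*r^2 - 4*r + y*(-12*r - 4) - 1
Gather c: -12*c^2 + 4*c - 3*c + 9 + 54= -12*c^2 + c + 63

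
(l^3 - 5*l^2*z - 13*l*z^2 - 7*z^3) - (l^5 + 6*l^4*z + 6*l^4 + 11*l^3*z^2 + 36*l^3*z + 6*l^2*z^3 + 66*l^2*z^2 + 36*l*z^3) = -l^5 - 6*l^4*z - 6*l^4 - 11*l^3*z^2 - 36*l^3*z + l^3 - 6*l^2*z^3 - 66*l^2*z^2 - 5*l^2*z - 36*l*z^3 - 13*l*z^2 - 7*z^3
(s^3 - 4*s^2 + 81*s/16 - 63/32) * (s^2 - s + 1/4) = s^5 - 5*s^4 + 149*s^3/16 - 257*s^2/32 + 207*s/64 - 63/128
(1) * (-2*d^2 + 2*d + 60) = -2*d^2 + 2*d + 60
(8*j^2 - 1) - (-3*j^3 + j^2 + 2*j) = 3*j^3 + 7*j^2 - 2*j - 1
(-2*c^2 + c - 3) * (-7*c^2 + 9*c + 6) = 14*c^4 - 25*c^3 + 18*c^2 - 21*c - 18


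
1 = 1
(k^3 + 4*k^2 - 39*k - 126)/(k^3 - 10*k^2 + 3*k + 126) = (k + 7)/(k - 7)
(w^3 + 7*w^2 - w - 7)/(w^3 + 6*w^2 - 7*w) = (w + 1)/w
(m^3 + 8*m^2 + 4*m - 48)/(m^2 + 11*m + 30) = (m^2 + 2*m - 8)/(m + 5)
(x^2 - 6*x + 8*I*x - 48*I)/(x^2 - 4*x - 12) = (x + 8*I)/(x + 2)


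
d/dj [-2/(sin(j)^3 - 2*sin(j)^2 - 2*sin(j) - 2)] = 2*(3*sin(j)^2 - 4*sin(j) - 2)*cos(j)/(sin(j)^3 - 2*sin(j)^2 - 2*sin(j) - 2)^2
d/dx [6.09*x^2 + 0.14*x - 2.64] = 12.18*x + 0.14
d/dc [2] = 0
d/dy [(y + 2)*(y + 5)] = 2*y + 7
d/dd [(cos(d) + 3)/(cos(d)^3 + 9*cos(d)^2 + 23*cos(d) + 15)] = 2*(cos(d) + 3)*sin(d)/((cos(d) + 1)^2*(cos(d) + 5)^2)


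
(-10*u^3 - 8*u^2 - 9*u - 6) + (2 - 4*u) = -10*u^3 - 8*u^2 - 13*u - 4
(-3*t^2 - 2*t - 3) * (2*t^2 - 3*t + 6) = -6*t^4 + 5*t^3 - 18*t^2 - 3*t - 18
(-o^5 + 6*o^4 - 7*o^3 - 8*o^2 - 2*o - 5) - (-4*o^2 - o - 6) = -o^5 + 6*o^4 - 7*o^3 - 4*o^2 - o + 1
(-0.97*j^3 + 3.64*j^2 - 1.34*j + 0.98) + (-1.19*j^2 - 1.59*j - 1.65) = -0.97*j^3 + 2.45*j^2 - 2.93*j - 0.67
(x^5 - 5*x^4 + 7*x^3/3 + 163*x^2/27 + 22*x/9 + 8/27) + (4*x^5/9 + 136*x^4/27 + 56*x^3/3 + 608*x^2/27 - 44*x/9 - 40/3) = 13*x^5/9 + x^4/27 + 21*x^3 + 257*x^2/9 - 22*x/9 - 352/27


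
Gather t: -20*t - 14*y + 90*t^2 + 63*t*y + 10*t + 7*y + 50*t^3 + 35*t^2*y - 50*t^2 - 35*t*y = 50*t^3 + t^2*(35*y + 40) + t*(28*y - 10) - 7*y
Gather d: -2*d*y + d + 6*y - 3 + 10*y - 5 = d*(1 - 2*y) + 16*y - 8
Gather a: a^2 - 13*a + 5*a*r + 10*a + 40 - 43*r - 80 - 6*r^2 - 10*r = a^2 + a*(5*r - 3) - 6*r^2 - 53*r - 40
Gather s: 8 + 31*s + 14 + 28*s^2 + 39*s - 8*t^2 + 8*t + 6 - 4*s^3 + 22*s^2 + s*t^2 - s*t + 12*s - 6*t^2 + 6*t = -4*s^3 + 50*s^2 + s*(t^2 - t + 82) - 14*t^2 + 14*t + 28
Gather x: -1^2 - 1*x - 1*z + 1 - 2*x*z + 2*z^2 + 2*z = x*(-2*z - 1) + 2*z^2 + z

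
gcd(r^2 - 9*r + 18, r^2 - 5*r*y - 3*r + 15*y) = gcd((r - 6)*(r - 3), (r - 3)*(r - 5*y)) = r - 3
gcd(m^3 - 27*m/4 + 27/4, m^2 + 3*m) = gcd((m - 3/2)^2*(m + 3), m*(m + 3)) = m + 3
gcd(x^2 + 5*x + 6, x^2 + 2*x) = x + 2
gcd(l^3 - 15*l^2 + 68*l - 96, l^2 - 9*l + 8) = l - 8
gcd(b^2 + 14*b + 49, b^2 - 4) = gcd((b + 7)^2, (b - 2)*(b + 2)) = 1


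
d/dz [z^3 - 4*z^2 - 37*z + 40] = 3*z^2 - 8*z - 37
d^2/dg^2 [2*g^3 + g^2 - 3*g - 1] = 12*g + 2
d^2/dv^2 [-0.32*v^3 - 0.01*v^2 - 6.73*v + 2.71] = -1.92*v - 0.02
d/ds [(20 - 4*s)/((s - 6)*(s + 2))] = 4*(s^2 - 10*s + 32)/(s^4 - 8*s^3 - 8*s^2 + 96*s + 144)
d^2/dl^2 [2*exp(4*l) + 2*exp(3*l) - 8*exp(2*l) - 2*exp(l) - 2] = (32*exp(3*l) + 18*exp(2*l) - 32*exp(l) - 2)*exp(l)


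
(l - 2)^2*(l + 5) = l^3 + l^2 - 16*l + 20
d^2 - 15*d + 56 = (d - 8)*(d - 7)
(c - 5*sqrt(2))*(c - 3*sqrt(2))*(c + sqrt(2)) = c^3 - 7*sqrt(2)*c^2 + 14*c + 30*sqrt(2)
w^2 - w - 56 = (w - 8)*(w + 7)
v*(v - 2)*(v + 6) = v^3 + 4*v^2 - 12*v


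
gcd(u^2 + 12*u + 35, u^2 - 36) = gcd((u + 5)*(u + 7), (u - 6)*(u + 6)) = 1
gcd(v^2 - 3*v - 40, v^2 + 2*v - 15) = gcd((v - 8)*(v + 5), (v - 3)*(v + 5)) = v + 5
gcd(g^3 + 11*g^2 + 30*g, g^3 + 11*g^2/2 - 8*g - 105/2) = g + 5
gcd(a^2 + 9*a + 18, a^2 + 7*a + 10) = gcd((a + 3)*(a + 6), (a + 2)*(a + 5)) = 1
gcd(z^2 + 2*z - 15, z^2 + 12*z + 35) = z + 5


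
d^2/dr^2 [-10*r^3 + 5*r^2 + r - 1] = 10 - 60*r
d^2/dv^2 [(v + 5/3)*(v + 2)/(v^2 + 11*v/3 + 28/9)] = 108*(9*v^2 + 33*v + 31)/(729*v^6 + 8019*v^5 + 36207*v^4 + 85833*v^3 + 112644*v^2 + 77616*v + 21952)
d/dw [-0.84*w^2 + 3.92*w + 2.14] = 3.92 - 1.68*w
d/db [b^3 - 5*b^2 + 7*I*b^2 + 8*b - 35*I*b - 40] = 3*b^2 + b*(-10 + 14*I) + 8 - 35*I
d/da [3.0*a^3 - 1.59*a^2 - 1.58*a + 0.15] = 9.0*a^2 - 3.18*a - 1.58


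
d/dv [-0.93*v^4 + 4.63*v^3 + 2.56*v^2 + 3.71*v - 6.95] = -3.72*v^3 + 13.89*v^2 + 5.12*v + 3.71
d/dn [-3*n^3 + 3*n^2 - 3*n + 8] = -9*n^2 + 6*n - 3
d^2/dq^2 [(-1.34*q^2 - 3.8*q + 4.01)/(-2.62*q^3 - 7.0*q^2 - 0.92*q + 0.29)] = (18.396592*q^6 + 156.50832*q^5 + 68.4574559999999*q^4 - 825.618792*q^3 - 1185.966144*q^2 - 126.943188*q - 20.81566)/(17.984728*q^9 + 144.1524*q^8 + 404.085744*q^7 + 438.264772*q^6 + 109.981104*q^5 - 29.049696*q^4 - 9.765886*q^3 + 1.029732*q^2 + 0.232116*q - 0.024389)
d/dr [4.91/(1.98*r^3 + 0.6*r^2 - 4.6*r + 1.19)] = (-29.1654*r^2 - 5.892*r + 22.586)/(1.98*r^3 + 0.6*r^2 - 4.6*r + 1.19)^2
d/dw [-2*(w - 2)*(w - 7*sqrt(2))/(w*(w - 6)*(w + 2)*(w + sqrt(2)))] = 4*(w^5 - 10*sqrt(2)*w^4 - 5*w^4 - 6*w^3 + 54*sqrt(2)*w^3 - 32*sqrt(2)*w^2 + 82*w^2 - 168*sqrt(2)*w - 112*w - 168)/(w^2*(w^6 - 8*w^5 + 2*sqrt(2)*w^5 - 16*sqrt(2)*w^4 - 6*w^4 - 16*sqrt(2)*w^3 + 80*w^3 + 128*w^2 + 192*sqrt(2)*w^2 + 192*w + 288*sqrt(2)*w + 288))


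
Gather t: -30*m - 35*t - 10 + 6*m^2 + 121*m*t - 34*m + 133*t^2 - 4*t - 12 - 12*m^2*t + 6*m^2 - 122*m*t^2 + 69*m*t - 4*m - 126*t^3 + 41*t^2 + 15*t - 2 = 12*m^2 - 68*m - 126*t^3 + t^2*(174 - 122*m) + t*(-12*m^2 + 190*m - 24) - 24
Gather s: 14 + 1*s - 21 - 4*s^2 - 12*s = -4*s^2 - 11*s - 7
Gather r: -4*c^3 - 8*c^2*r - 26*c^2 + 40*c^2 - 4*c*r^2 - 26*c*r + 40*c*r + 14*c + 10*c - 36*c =-4*c^3 + 14*c^2 - 4*c*r^2 - 12*c + r*(-8*c^2 + 14*c)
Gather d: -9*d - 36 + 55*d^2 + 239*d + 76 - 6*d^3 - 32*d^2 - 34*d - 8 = -6*d^3 + 23*d^2 + 196*d + 32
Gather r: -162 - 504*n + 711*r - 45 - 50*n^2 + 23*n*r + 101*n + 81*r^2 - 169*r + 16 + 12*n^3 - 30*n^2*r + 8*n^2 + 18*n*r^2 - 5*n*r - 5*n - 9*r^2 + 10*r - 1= 12*n^3 - 42*n^2 - 408*n + r^2*(18*n + 72) + r*(-30*n^2 + 18*n + 552) - 192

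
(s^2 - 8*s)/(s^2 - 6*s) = (s - 8)/(s - 6)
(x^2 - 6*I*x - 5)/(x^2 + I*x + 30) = (x - I)/(x + 6*I)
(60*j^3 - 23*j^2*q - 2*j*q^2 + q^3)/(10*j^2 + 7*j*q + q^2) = (12*j^2 - 7*j*q + q^2)/(2*j + q)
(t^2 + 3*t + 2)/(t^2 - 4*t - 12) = (t + 1)/(t - 6)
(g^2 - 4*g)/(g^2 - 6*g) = (g - 4)/(g - 6)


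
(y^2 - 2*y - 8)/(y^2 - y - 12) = (y + 2)/(y + 3)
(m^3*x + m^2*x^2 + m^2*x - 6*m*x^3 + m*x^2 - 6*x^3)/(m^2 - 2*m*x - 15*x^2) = x*(-m^2 + 2*m*x - m + 2*x)/(-m + 5*x)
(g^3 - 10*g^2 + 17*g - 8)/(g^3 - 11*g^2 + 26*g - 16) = (g - 1)/(g - 2)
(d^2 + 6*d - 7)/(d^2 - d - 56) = (d - 1)/(d - 8)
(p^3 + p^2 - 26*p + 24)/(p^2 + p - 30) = (p^2 - 5*p + 4)/(p - 5)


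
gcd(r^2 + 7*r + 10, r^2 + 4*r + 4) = r + 2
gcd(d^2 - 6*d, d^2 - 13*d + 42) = d - 6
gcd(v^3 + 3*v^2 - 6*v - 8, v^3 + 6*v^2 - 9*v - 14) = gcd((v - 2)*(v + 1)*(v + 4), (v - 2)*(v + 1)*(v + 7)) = v^2 - v - 2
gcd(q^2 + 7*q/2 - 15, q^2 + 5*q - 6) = q + 6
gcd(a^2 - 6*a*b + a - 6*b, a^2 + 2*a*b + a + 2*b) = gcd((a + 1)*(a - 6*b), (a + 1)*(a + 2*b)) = a + 1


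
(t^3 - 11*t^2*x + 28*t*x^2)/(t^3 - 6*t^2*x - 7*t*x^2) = (t - 4*x)/(t + x)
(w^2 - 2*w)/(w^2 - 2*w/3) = 3*(w - 2)/(3*w - 2)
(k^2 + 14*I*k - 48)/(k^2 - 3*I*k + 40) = (k^2 + 14*I*k - 48)/(k^2 - 3*I*k + 40)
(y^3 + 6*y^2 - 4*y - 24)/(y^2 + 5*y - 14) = (y^2 + 8*y + 12)/(y + 7)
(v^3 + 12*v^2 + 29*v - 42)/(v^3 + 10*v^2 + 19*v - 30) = (v + 7)/(v + 5)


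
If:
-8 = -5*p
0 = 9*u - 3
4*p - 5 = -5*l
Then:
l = -7/25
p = 8/5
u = 1/3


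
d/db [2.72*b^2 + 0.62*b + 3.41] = 5.44*b + 0.62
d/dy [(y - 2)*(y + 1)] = 2*y - 1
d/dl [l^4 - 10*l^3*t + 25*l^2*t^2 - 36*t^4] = 2*l*(2*l^2 - 15*l*t + 25*t^2)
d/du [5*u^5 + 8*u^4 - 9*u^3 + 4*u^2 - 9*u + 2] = 25*u^4 + 32*u^3 - 27*u^2 + 8*u - 9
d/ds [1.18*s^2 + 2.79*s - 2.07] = 2.36*s + 2.79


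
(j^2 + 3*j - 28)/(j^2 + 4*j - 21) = (j - 4)/(j - 3)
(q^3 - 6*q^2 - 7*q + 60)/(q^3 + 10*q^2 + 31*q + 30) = (q^2 - 9*q + 20)/(q^2 + 7*q + 10)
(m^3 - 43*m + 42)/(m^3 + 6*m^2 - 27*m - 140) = (m^2 - 7*m + 6)/(m^2 - m - 20)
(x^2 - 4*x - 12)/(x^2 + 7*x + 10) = (x - 6)/(x + 5)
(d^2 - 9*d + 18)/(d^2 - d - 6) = (d - 6)/(d + 2)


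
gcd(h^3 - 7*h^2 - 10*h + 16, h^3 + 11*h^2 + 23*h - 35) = h - 1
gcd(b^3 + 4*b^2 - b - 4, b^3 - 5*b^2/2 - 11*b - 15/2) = b + 1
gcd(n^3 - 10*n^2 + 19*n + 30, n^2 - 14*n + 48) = n - 6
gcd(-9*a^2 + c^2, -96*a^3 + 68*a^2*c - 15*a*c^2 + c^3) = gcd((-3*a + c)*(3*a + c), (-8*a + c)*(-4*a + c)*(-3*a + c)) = 3*a - c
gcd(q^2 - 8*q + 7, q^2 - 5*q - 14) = q - 7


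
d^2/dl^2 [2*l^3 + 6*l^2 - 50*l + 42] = 12*l + 12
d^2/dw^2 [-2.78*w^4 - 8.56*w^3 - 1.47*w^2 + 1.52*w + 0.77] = -33.36*w^2 - 51.36*w - 2.94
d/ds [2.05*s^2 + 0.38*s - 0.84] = 4.1*s + 0.38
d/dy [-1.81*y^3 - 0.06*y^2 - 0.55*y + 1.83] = -5.43*y^2 - 0.12*y - 0.55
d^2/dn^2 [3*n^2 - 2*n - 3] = 6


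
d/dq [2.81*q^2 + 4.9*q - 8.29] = 5.62*q + 4.9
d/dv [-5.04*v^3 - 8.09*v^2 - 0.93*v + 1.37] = -15.12*v^2 - 16.18*v - 0.93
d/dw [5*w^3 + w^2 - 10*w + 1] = 15*w^2 + 2*w - 10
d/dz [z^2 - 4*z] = 2*z - 4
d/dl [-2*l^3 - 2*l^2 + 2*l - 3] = -6*l^2 - 4*l + 2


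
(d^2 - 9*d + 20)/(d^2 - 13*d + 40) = (d - 4)/(d - 8)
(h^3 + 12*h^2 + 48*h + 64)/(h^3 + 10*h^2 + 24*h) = (h^2 + 8*h + 16)/(h*(h + 6))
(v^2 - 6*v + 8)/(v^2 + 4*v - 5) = (v^2 - 6*v + 8)/(v^2 + 4*v - 5)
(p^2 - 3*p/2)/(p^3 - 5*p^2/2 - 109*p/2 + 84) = p/(p^2 - p - 56)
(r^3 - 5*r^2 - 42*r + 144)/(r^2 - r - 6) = (r^2 - 2*r - 48)/(r + 2)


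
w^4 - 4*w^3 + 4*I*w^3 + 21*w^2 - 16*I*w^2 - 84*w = w*(w - 4)*(w - 3*I)*(w + 7*I)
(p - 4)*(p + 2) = p^2 - 2*p - 8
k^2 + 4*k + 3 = (k + 1)*(k + 3)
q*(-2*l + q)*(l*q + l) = -2*l^2*q^2 - 2*l^2*q + l*q^3 + l*q^2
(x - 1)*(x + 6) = x^2 + 5*x - 6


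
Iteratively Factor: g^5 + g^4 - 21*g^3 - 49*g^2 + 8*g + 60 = (g - 1)*(g^4 + 2*g^3 - 19*g^2 - 68*g - 60) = (g - 1)*(g + 3)*(g^3 - g^2 - 16*g - 20) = (g - 1)*(g + 2)*(g + 3)*(g^2 - 3*g - 10) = (g - 5)*(g - 1)*(g + 2)*(g + 3)*(g + 2)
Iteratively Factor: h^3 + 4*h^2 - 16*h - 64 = (h + 4)*(h^2 - 16) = (h - 4)*(h + 4)*(h + 4)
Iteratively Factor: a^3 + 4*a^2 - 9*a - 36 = (a + 3)*(a^2 + a - 12) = (a - 3)*(a + 3)*(a + 4)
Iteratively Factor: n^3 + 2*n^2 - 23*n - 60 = (n + 3)*(n^2 - n - 20) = (n - 5)*(n + 3)*(n + 4)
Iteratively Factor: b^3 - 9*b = (b - 3)*(b^2 + 3*b) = (b - 3)*(b + 3)*(b)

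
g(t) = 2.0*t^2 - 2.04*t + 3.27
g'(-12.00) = -50.04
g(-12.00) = 315.75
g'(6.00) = 21.96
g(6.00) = 63.03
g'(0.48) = -0.12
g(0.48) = 2.75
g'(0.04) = -1.88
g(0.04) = 3.19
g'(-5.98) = -25.96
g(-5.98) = 86.99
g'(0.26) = -1.00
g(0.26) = 2.87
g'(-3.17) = -14.72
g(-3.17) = 29.83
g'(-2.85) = -13.44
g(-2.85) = 25.33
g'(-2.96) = -13.88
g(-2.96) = 26.83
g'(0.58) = 0.28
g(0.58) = 2.76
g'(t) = 4.0*t - 2.04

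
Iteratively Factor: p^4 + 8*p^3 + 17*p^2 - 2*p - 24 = (p + 3)*(p^3 + 5*p^2 + 2*p - 8) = (p + 3)*(p + 4)*(p^2 + p - 2) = (p - 1)*(p + 3)*(p + 4)*(p + 2)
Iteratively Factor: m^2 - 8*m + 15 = (m - 5)*(m - 3)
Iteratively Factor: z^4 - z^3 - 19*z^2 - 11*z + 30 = (z + 3)*(z^3 - 4*z^2 - 7*z + 10) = (z - 1)*(z + 3)*(z^2 - 3*z - 10) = (z - 1)*(z + 2)*(z + 3)*(z - 5)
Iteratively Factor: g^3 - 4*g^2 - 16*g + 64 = (g - 4)*(g^2 - 16) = (g - 4)*(g + 4)*(g - 4)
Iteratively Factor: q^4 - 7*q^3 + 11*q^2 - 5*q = (q - 5)*(q^3 - 2*q^2 + q) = (q - 5)*(q - 1)*(q^2 - q) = q*(q - 5)*(q - 1)*(q - 1)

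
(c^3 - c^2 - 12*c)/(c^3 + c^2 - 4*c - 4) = c*(c^2 - c - 12)/(c^3 + c^2 - 4*c - 4)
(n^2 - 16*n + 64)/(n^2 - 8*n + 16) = (n^2 - 16*n + 64)/(n^2 - 8*n + 16)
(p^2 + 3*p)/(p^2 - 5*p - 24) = p/(p - 8)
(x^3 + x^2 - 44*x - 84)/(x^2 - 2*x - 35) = (x^2 + 8*x + 12)/(x + 5)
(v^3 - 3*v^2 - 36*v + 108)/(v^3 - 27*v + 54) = (v - 6)/(v - 3)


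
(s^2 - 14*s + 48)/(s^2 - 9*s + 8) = (s - 6)/(s - 1)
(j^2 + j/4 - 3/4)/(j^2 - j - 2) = (j - 3/4)/(j - 2)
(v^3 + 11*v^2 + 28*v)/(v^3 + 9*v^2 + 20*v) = (v + 7)/(v + 5)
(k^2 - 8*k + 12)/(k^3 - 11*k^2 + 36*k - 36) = 1/(k - 3)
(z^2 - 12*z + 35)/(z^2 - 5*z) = (z - 7)/z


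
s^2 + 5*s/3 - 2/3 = (s - 1/3)*(s + 2)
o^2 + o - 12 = (o - 3)*(o + 4)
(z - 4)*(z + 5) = z^2 + z - 20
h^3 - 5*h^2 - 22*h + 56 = (h - 7)*(h - 2)*(h + 4)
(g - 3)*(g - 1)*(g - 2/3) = g^3 - 14*g^2/3 + 17*g/3 - 2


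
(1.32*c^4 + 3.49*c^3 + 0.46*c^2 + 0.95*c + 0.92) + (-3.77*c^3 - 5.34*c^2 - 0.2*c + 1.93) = 1.32*c^4 - 0.28*c^3 - 4.88*c^2 + 0.75*c + 2.85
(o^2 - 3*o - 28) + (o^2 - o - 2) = 2*o^2 - 4*o - 30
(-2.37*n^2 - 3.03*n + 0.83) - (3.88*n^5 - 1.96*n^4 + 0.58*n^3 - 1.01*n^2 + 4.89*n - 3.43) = -3.88*n^5 + 1.96*n^4 - 0.58*n^3 - 1.36*n^2 - 7.92*n + 4.26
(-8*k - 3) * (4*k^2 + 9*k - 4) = -32*k^3 - 84*k^2 + 5*k + 12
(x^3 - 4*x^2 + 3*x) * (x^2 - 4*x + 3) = x^5 - 8*x^4 + 22*x^3 - 24*x^2 + 9*x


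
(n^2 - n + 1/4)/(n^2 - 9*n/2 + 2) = (n - 1/2)/(n - 4)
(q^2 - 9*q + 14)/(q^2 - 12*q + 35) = (q - 2)/(q - 5)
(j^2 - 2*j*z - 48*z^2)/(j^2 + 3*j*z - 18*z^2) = (-j + 8*z)/(-j + 3*z)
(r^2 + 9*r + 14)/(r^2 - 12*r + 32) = (r^2 + 9*r + 14)/(r^2 - 12*r + 32)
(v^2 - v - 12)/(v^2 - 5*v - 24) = (v - 4)/(v - 8)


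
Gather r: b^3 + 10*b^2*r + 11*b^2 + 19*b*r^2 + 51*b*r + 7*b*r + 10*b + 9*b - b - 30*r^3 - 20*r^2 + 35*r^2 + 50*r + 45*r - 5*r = b^3 + 11*b^2 + 18*b - 30*r^3 + r^2*(19*b + 15) + r*(10*b^2 + 58*b + 90)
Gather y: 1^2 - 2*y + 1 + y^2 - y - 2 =y^2 - 3*y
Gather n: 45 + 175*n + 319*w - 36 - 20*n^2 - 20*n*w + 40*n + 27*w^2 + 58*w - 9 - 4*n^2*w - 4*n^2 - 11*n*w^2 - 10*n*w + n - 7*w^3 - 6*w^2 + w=n^2*(-4*w - 24) + n*(-11*w^2 - 30*w + 216) - 7*w^3 + 21*w^2 + 378*w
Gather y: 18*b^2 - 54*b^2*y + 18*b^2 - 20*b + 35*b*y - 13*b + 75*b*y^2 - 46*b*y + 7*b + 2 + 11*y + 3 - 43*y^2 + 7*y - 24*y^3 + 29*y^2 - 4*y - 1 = 36*b^2 - 26*b - 24*y^3 + y^2*(75*b - 14) + y*(-54*b^2 - 11*b + 14) + 4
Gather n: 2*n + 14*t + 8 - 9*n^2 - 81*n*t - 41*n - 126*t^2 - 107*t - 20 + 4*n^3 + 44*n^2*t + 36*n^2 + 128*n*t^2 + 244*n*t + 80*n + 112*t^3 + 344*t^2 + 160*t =4*n^3 + n^2*(44*t + 27) + n*(128*t^2 + 163*t + 41) + 112*t^3 + 218*t^2 + 67*t - 12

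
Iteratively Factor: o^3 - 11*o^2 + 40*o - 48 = (o - 4)*(o^2 - 7*o + 12) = (o - 4)^2*(o - 3)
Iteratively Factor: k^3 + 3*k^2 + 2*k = (k + 1)*(k^2 + 2*k) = (k + 1)*(k + 2)*(k)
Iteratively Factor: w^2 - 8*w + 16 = (w - 4)*(w - 4)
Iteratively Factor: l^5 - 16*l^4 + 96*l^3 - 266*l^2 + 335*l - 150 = (l - 2)*(l^4 - 14*l^3 + 68*l^2 - 130*l + 75) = (l - 5)*(l - 2)*(l^3 - 9*l^2 + 23*l - 15) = (l - 5)*(l - 2)*(l - 1)*(l^2 - 8*l + 15) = (l - 5)*(l - 3)*(l - 2)*(l - 1)*(l - 5)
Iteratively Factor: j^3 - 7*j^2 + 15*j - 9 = (j - 3)*(j^2 - 4*j + 3) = (j - 3)^2*(j - 1)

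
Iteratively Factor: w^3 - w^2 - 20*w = (w)*(w^2 - w - 20) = w*(w - 5)*(w + 4)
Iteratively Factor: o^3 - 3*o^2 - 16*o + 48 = (o - 3)*(o^2 - 16) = (o - 3)*(o + 4)*(o - 4)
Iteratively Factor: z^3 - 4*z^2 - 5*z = (z - 5)*(z^2 + z) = (z - 5)*(z + 1)*(z)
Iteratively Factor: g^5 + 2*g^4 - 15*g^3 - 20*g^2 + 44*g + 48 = (g + 1)*(g^4 + g^3 - 16*g^2 - 4*g + 48) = (g + 1)*(g + 2)*(g^3 - g^2 - 14*g + 24) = (g - 2)*(g + 1)*(g + 2)*(g^2 + g - 12) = (g - 3)*(g - 2)*(g + 1)*(g + 2)*(g + 4)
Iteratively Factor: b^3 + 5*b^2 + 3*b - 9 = (b - 1)*(b^2 + 6*b + 9) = (b - 1)*(b + 3)*(b + 3)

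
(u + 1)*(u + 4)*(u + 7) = u^3 + 12*u^2 + 39*u + 28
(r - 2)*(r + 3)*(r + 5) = r^3 + 6*r^2 - r - 30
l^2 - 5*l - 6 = (l - 6)*(l + 1)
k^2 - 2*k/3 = k*(k - 2/3)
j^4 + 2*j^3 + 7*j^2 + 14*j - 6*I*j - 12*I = (j + 2)*(j - 2*I)*(j - I)*(j + 3*I)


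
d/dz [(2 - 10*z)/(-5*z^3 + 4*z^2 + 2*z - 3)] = 2*(-50*z^3 + 35*z^2 - 8*z + 13)/(25*z^6 - 40*z^5 - 4*z^4 + 46*z^3 - 20*z^2 - 12*z + 9)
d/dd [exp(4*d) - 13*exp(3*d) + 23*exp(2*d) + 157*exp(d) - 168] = (4*exp(3*d) - 39*exp(2*d) + 46*exp(d) + 157)*exp(d)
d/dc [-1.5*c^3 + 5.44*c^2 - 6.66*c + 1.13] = -4.5*c^2 + 10.88*c - 6.66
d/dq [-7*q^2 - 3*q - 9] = -14*q - 3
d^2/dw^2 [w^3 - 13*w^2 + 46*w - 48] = 6*w - 26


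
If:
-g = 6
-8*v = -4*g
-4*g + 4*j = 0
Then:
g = -6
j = -6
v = -3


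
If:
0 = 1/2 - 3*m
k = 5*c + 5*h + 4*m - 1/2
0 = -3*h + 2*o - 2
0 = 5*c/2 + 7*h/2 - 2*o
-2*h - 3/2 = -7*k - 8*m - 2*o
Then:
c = 147/145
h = -31/29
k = -19/174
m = 1/6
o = -35/58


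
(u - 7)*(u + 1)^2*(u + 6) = u^4 + u^3 - 43*u^2 - 85*u - 42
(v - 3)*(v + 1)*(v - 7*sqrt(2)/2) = v^3 - 7*sqrt(2)*v^2/2 - 2*v^2 - 3*v + 7*sqrt(2)*v + 21*sqrt(2)/2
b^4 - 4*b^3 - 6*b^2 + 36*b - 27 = (b - 3)^2*(b - 1)*(b + 3)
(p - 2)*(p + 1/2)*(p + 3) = p^3 + 3*p^2/2 - 11*p/2 - 3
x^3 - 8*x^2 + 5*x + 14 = (x - 7)*(x - 2)*(x + 1)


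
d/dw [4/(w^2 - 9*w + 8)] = 4*(9 - 2*w)/(w^2 - 9*w + 8)^2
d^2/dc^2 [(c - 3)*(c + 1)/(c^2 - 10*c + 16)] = 2*(8*c^3 - 57*c^2 + 186*c - 316)/(c^6 - 30*c^5 + 348*c^4 - 1960*c^3 + 5568*c^2 - 7680*c + 4096)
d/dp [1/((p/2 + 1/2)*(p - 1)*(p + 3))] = 2*(-3*p^2 - 6*p + 1)/(p^6 + 6*p^5 + 7*p^4 - 12*p^3 - 17*p^2 + 6*p + 9)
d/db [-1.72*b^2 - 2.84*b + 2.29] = -3.44*b - 2.84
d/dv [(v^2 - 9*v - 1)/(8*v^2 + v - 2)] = (73*v^2 + 12*v + 19)/(64*v^4 + 16*v^3 - 31*v^2 - 4*v + 4)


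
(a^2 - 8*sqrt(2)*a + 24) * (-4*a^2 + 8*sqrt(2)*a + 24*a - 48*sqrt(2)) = -4*a^4 + 24*a^3 + 40*sqrt(2)*a^3 - 240*sqrt(2)*a^2 - 224*a^2 + 192*sqrt(2)*a + 1344*a - 1152*sqrt(2)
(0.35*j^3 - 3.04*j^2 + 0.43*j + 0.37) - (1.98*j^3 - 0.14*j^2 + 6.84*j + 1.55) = -1.63*j^3 - 2.9*j^2 - 6.41*j - 1.18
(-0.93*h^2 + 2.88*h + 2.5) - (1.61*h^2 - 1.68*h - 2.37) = -2.54*h^2 + 4.56*h + 4.87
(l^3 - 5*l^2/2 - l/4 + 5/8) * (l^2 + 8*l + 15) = l^5 + 11*l^4/2 - 21*l^3/4 - 311*l^2/8 + 5*l/4 + 75/8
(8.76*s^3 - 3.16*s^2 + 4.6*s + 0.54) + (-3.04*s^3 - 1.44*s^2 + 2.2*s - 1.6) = 5.72*s^3 - 4.6*s^2 + 6.8*s - 1.06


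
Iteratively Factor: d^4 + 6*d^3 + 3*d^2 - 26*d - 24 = (d + 4)*(d^3 + 2*d^2 - 5*d - 6) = (d - 2)*(d + 4)*(d^2 + 4*d + 3) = (d - 2)*(d + 3)*(d + 4)*(d + 1)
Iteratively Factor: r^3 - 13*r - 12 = (r - 4)*(r^2 + 4*r + 3) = (r - 4)*(r + 1)*(r + 3)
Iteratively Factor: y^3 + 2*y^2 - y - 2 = (y - 1)*(y^2 + 3*y + 2) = (y - 1)*(y + 1)*(y + 2)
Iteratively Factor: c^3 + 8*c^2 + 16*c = (c + 4)*(c^2 + 4*c) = c*(c + 4)*(c + 4)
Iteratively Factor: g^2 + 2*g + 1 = (g + 1)*(g + 1)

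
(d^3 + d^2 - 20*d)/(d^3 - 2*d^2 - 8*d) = (d + 5)/(d + 2)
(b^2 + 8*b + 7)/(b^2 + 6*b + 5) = (b + 7)/(b + 5)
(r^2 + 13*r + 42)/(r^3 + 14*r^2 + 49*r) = (r + 6)/(r*(r + 7))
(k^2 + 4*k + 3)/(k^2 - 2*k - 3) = (k + 3)/(k - 3)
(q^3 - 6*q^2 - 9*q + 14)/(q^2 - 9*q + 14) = (q^2 + q - 2)/(q - 2)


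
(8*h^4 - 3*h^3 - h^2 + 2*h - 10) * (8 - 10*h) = -80*h^5 + 94*h^4 - 14*h^3 - 28*h^2 + 116*h - 80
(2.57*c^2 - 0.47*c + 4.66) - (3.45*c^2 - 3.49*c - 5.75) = -0.88*c^2 + 3.02*c + 10.41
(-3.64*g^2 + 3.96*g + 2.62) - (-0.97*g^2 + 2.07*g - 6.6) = -2.67*g^2 + 1.89*g + 9.22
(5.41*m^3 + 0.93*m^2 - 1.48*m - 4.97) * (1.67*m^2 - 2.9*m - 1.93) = 9.0347*m^5 - 14.1359*m^4 - 15.6099*m^3 - 5.8028*m^2 + 17.2694*m + 9.5921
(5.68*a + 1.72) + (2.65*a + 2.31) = 8.33*a + 4.03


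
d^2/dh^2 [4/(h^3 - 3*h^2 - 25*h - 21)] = 8*(3*(1 - h)*(-h^3 + 3*h^2 + 25*h + 21) - (-3*h^2 + 6*h + 25)^2)/(-h^3 + 3*h^2 + 25*h + 21)^3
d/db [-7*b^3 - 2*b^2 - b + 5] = -21*b^2 - 4*b - 1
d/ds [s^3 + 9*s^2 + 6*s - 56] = 3*s^2 + 18*s + 6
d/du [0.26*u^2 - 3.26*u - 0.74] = 0.52*u - 3.26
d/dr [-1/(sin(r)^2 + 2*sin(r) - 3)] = 2*(sin(r) + 1)*cos(r)/(sin(r)^2 + 2*sin(r) - 3)^2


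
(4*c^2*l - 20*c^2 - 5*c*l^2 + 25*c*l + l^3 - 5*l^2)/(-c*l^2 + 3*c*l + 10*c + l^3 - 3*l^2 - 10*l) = (-4*c + l)/(l + 2)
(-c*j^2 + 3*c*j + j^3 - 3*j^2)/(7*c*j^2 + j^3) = (-c*j + 3*c + j^2 - 3*j)/(j*(7*c + j))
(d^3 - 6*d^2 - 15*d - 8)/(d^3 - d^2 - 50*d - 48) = (d + 1)/(d + 6)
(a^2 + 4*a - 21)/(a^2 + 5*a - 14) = (a - 3)/(a - 2)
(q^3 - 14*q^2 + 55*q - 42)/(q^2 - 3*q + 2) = (q^2 - 13*q + 42)/(q - 2)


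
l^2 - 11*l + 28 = (l - 7)*(l - 4)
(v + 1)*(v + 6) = v^2 + 7*v + 6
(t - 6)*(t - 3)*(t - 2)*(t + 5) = t^4 - 6*t^3 - 19*t^2 + 144*t - 180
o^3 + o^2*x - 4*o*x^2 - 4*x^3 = (o - 2*x)*(o + x)*(o + 2*x)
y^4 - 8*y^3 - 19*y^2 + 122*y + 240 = (y - 8)*(y - 5)*(y + 2)*(y + 3)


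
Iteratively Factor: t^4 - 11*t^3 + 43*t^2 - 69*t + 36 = (t - 3)*(t^3 - 8*t^2 + 19*t - 12) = (t - 3)^2*(t^2 - 5*t + 4) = (t - 3)^2*(t - 1)*(t - 4)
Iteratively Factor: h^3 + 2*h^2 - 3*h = (h)*(h^2 + 2*h - 3) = h*(h + 3)*(h - 1)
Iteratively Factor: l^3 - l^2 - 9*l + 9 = (l + 3)*(l^2 - 4*l + 3) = (l - 3)*(l + 3)*(l - 1)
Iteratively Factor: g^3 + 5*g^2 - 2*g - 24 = (g + 3)*(g^2 + 2*g - 8) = (g - 2)*(g + 3)*(g + 4)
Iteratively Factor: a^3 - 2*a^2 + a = (a)*(a^2 - 2*a + 1) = a*(a - 1)*(a - 1)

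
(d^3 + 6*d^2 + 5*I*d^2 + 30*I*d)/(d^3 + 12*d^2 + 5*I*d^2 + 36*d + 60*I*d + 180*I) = d/(d + 6)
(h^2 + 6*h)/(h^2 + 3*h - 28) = h*(h + 6)/(h^2 + 3*h - 28)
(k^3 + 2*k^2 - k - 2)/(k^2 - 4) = (k^2 - 1)/(k - 2)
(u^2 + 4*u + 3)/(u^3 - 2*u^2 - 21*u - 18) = 1/(u - 6)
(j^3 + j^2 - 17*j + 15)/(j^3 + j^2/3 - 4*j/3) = 3*(j^2 + 2*j - 15)/(j*(3*j + 4))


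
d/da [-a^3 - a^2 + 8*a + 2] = -3*a^2 - 2*a + 8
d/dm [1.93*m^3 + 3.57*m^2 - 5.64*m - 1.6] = 5.79*m^2 + 7.14*m - 5.64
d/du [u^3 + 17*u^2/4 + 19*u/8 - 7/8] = 3*u^2 + 17*u/2 + 19/8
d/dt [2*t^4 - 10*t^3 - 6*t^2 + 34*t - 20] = 8*t^3 - 30*t^2 - 12*t + 34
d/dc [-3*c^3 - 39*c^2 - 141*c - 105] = -9*c^2 - 78*c - 141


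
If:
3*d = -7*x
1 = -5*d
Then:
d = -1/5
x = 3/35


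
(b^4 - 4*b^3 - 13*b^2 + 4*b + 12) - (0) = b^4 - 4*b^3 - 13*b^2 + 4*b + 12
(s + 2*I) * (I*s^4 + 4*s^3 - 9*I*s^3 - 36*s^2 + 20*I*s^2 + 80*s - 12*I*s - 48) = I*s^5 + 2*s^4 - 9*I*s^4 - 18*s^3 + 28*I*s^3 + 40*s^2 - 84*I*s^2 - 24*s + 160*I*s - 96*I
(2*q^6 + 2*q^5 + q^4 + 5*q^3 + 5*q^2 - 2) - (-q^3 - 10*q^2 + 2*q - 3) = 2*q^6 + 2*q^5 + q^4 + 6*q^3 + 15*q^2 - 2*q + 1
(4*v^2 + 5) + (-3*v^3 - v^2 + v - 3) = -3*v^3 + 3*v^2 + v + 2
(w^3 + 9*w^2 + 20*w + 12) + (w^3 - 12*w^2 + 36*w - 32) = 2*w^3 - 3*w^2 + 56*w - 20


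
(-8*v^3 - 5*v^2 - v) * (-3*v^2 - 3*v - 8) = 24*v^5 + 39*v^4 + 82*v^3 + 43*v^2 + 8*v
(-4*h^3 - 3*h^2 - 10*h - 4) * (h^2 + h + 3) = -4*h^5 - 7*h^4 - 25*h^3 - 23*h^2 - 34*h - 12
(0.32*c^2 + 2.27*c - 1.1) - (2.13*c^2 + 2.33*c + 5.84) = -1.81*c^2 - 0.0600000000000001*c - 6.94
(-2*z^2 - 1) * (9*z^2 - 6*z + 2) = -18*z^4 + 12*z^3 - 13*z^2 + 6*z - 2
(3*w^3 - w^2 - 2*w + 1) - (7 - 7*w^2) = 3*w^3 + 6*w^2 - 2*w - 6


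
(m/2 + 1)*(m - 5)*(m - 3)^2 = m^4/2 - 9*m^3/2 + 17*m^2/2 + 33*m/2 - 45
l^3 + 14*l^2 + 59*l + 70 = (l + 2)*(l + 5)*(l + 7)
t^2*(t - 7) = t^3 - 7*t^2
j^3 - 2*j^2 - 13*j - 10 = (j - 5)*(j + 1)*(j + 2)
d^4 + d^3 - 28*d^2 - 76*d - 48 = (d - 6)*(d + 1)*(d + 2)*(d + 4)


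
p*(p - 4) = p^2 - 4*p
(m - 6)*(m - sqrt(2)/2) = m^2 - 6*m - sqrt(2)*m/2 + 3*sqrt(2)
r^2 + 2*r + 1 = (r + 1)^2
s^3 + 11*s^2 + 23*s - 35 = (s - 1)*(s + 5)*(s + 7)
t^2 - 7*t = t*(t - 7)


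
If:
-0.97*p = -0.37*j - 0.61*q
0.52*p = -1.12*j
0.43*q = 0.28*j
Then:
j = 0.00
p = 0.00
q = 0.00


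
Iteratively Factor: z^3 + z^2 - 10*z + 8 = (z - 2)*(z^2 + 3*z - 4) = (z - 2)*(z + 4)*(z - 1)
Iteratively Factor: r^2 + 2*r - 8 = (r + 4)*(r - 2)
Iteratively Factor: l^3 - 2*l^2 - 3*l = (l - 3)*(l^2 + l) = l*(l - 3)*(l + 1)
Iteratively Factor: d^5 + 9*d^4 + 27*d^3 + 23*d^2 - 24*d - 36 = (d - 1)*(d^4 + 10*d^3 + 37*d^2 + 60*d + 36) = (d - 1)*(d + 2)*(d^3 + 8*d^2 + 21*d + 18) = (d - 1)*(d + 2)*(d + 3)*(d^2 + 5*d + 6) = (d - 1)*(d + 2)*(d + 3)^2*(d + 2)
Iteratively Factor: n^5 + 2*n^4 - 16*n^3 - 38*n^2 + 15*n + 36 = (n + 3)*(n^4 - n^3 - 13*n^2 + n + 12) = (n + 1)*(n + 3)*(n^3 - 2*n^2 - 11*n + 12) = (n - 1)*(n + 1)*(n + 3)*(n^2 - n - 12) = (n - 4)*(n - 1)*(n + 1)*(n + 3)*(n + 3)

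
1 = 1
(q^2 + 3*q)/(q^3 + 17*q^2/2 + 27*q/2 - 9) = 2*q/(2*q^2 + 11*q - 6)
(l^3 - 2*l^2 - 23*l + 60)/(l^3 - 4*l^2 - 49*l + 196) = (l^2 + 2*l - 15)/(l^2 - 49)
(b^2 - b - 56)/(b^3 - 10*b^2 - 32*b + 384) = (b + 7)/(b^2 - 2*b - 48)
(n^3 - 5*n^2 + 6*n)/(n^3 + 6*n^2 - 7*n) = (n^2 - 5*n + 6)/(n^2 + 6*n - 7)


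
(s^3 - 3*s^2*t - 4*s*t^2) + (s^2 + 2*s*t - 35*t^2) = s^3 - 3*s^2*t + s^2 - 4*s*t^2 + 2*s*t - 35*t^2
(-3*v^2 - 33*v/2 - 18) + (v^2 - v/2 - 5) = -2*v^2 - 17*v - 23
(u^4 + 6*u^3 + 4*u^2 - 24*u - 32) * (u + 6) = u^5 + 12*u^4 + 40*u^3 - 176*u - 192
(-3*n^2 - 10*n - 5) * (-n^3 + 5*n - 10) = 3*n^5 + 10*n^4 - 10*n^3 - 20*n^2 + 75*n + 50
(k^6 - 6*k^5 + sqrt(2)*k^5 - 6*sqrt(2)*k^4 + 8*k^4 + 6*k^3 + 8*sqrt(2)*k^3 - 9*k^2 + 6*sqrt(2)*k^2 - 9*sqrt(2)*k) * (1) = k^6 - 6*k^5 + sqrt(2)*k^5 - 6*sqrt(2)*k^4 + 8*k^4 + 6*k^3 + 8*sqrt(2)*k^3 - 9*k^2 + 6*sqrt(2)*k^2 - 9*sqrt(2)*k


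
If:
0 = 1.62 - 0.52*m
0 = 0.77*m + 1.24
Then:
No Solution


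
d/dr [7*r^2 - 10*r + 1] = 14*r - 10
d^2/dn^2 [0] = 0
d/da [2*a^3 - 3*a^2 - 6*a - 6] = 6*a^2 - 6*a - 6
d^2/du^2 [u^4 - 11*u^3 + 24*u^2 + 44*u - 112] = 12*u^2 - 66*u + 48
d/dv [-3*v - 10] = -3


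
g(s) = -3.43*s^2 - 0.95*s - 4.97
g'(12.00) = -83.27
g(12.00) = -510.29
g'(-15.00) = 101.95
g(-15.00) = -762.47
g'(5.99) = -42.04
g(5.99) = -133.73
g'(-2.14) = 13.73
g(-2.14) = -18.65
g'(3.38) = -24.14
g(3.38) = -47.37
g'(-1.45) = 9.00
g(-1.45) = -10.80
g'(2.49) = -18.03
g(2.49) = -28.60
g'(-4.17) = 27.66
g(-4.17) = -60.65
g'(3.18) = -22.76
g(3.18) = -42.68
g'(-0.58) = 3.03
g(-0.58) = -5.57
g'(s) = -6.86*s - 0.95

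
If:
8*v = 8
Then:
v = 1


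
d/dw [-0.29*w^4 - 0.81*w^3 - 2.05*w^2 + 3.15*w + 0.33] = -1.16*w^3 - 2.43*w^2 - 4.1*w + 3.15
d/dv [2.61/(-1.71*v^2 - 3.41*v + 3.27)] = (8.9262*v + 8.9001)/(1.71*v^2 + 3.41*v - 3.27)^2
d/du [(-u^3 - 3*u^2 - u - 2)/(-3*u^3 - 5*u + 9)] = (-9*u^4 + 4*u^3 - 30*u^2 - 54*u - 19)/(9*u^6 + 30*u^4 - 54*u^3 + 25*u^2 - 90*u + 81)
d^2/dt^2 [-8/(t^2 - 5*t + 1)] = 16*(t^2 - 5*t - (2*t - 5)^2 + 1)/(t^2 - 5*t + 1)^3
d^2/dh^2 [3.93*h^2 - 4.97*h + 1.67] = 7.86000000000000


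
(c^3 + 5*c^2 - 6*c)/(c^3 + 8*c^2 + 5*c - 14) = c*(c + 6)/(c^2 + 9*c + 14)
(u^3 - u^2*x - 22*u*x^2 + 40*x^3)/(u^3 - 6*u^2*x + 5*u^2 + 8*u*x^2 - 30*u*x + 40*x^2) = (u + 5*x)/(u + 5)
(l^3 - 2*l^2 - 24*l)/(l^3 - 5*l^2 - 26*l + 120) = l*(l + 4)/(l^2 + l - 20)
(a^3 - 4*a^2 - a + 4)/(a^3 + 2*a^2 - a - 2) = (a - 4)/(a + 2)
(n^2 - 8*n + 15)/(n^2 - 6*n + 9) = (n - 5)/(n - 3)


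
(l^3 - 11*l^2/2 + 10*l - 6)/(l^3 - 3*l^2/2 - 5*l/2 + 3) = (2*l^2 - 7*l + 6)/(2*l^2 + l - 3)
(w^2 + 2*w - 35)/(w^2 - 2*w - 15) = (w + 7)/(w + 3)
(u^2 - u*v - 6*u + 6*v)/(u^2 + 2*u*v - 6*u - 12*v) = (u - v)/(u + 2*v)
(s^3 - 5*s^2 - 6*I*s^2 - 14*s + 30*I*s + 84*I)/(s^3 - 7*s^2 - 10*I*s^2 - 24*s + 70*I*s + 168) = (s + 2)/(s - 4*I)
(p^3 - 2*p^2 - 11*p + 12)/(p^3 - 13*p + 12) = (p^2 - p - 12)/(p^2 + p - 12)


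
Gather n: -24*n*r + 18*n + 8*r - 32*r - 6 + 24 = n*(18 - 24*r) - 24*r + 18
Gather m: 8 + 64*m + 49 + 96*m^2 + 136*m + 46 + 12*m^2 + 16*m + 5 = 108*m^2 + 216*m + 108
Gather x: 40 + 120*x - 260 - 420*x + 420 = 200 - 300*x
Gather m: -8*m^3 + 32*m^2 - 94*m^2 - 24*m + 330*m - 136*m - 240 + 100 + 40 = -8*m^3 - 62*m^2 + 170*m - 100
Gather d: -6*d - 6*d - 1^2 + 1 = -12*d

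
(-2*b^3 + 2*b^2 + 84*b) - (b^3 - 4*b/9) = -3*b^3 + 2*b^2 + 760*b/9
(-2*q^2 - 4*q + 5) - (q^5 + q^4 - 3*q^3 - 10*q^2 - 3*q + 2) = -q^5 - q^4 + 3*q^3 + 8*q^2 - q + 3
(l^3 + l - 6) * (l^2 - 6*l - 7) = l^5 - 6*l^4 - 6*l^3 - 12*l^2 + 29*l + 42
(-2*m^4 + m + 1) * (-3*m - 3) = 6*m^5 + 6*m^4 - 3*m^2 - 6*m - 3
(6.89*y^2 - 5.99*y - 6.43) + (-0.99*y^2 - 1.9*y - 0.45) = 5.9*y^2 - 7.89*y - 6.88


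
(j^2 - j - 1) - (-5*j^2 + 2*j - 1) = 6*j^2 - 3*j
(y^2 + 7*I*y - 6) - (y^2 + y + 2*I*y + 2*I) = -y + 5*I*y - 6 - 2*I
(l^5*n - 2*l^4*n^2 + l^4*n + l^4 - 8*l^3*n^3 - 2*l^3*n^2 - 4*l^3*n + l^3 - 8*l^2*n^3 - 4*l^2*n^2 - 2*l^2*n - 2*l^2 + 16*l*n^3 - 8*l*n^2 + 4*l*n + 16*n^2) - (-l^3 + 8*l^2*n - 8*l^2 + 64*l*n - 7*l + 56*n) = l^5*n - 2*l^4*n^2 + l^4*n + l^4 - 8*l^3*n^3 - 2*l^3*n^2 - 4*l^3*n + 2*l^3 - 8*l^2*n^3 - 4*l^2*n^2 - 10*l^2*n + 6*l^2 + 16*l*n^3 - 8*l*n^2 - 60*l*n + 7*l + 16*n^2 - 56*n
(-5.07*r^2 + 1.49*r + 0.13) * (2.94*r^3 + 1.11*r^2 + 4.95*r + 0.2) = -14.9058*r^5 - 1.2471*r^4 - 23.0604*r^3 + 6.5058*r^2 + 0.9415*r + 0.026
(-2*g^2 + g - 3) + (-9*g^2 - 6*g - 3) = -11*g^2 - 5*g - 6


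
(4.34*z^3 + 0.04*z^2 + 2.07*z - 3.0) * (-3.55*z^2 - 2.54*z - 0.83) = -15.407*z^5 - 11.1656*z^4 - 11.0523*z^3 + 5.359*z^2 + 5.9019*z + 2.49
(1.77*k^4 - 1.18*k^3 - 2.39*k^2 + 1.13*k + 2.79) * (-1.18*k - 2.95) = -2.0886*k^5 - 3.8291*k^4 + 6.3012*k^3 + 5.7171*k^2 - 6.6257*k - 8.2305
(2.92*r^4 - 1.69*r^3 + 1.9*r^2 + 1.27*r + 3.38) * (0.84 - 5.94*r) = -17.3448*r^5 + 12.4914*r^4 - 12.7056*r^3 - 5.9478*r^2 - 19.0104*r + 2.8392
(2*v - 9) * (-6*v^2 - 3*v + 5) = -12*v^3 + 48*v^2 + 37*v - 45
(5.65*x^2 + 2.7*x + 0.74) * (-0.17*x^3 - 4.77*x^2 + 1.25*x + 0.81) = -0.9605*x^5 - 27.4095*x^4 - 5.9423*x^3 + 4.4217*x^2 + 3.112*x + 0.5994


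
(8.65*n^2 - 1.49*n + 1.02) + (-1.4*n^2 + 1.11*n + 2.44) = 7.25*n^2 - 0.38*n + 3.46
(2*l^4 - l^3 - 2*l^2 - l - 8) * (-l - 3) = -2*l^5 - 5*l^4 + 5*l^3 + 7*l^2 + 11*l + 24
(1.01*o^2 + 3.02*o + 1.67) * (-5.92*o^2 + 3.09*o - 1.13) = -5.9792*o^4 - 14.7575*o^3 - 1.6959*o^2 + 1.7477*o - 1.8871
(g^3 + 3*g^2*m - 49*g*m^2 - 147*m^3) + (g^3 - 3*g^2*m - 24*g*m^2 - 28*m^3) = 2*g^3 - 73*g*m^2 - 175*m^3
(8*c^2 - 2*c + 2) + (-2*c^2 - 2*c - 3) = 6*c^2 - 4*c - 1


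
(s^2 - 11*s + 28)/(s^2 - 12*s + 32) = (s - 7)/(s - 8)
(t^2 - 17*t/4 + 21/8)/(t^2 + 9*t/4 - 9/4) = (t - 7/2)/(t + 3)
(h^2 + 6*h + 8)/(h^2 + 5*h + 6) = (h + 4)/(h + 3)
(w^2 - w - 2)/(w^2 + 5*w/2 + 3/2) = 2*(w - 2)/(2*w + 3)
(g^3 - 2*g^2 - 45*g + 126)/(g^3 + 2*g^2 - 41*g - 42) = (g - 3)/(g + 1)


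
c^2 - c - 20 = (c - 5)*(c + 4)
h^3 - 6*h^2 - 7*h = h*(h - 7)*(h + 1)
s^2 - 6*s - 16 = (s - 8)*(s + 2)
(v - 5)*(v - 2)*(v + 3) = v^3 - 4*v^2 - 11*v + 30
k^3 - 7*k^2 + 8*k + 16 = (k - 4)^2*(k + 1)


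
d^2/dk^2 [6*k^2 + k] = 12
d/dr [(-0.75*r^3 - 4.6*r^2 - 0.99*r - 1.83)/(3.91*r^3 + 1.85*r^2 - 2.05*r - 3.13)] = (16.5985*r^4 + 10.8168*r^3 + 39.7699*r^2 + 35.567*r - 0.6528)/(15.2881*r^6 + 14.467*r^5 - 12.6085*r^4 - 32.0616*r^3 - 7.3785*r^2 + 12.833*r + 9.7969)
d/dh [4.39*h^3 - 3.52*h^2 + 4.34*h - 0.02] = 13.17*h^2 - 7.04*h + 4.34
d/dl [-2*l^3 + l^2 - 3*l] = -6*l^2 + 2*l - 3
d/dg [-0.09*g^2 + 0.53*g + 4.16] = 0.53 - 0.18*g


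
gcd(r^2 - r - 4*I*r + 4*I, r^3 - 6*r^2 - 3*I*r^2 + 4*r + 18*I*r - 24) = r - 4*I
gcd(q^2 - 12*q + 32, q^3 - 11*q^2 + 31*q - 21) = 1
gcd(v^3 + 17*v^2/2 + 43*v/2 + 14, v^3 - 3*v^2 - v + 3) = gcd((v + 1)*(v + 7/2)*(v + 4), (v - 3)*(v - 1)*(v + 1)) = v + 1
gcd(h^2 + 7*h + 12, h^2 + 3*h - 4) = h + 4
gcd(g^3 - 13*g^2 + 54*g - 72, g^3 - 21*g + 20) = g - 4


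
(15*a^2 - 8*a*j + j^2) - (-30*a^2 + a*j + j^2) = 45*a^2 - 9*a*j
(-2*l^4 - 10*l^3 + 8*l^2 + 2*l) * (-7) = 14*l^4 + 70*l^3 - 56*l^2 - 14*l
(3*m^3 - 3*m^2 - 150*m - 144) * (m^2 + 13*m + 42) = 3*m^5 + 36*m^4 - 63*m^3 - 2220*m^2 - 8172*m - 6048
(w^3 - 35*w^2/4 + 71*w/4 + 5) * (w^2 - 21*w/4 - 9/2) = w^5 - 14*w^4 + 947*w^3/16 - 781*w^2/16 - 849*w/8 - 45/2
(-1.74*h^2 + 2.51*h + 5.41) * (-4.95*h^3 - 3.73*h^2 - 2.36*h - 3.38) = 8.613*h^5 - 5.9343*h^4 - 32.0354*h^3 - 20.2217*h^2 - 21.2514*h - 18.2858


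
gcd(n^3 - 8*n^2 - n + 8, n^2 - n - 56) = n - 8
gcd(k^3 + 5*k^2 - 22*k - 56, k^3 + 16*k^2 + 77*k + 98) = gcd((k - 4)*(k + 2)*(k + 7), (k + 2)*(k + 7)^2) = k^2 + 9*k + 14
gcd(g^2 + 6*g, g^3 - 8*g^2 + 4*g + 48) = 1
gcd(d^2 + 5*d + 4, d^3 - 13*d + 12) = d + 4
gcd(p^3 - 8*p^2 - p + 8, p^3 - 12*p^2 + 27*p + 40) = p^2 - 7*p - 8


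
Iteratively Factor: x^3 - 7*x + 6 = (x - 2)*(x^2 + 2*x - 3) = (x - 2)*(x - 1)*(x + 3)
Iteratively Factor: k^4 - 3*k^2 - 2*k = (k + 1)*(k^3 - k^2 - 2*k) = k*(k + 1)*(k^2 - k - 2) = k*(k - 2)*(k + 1)*(k + 1)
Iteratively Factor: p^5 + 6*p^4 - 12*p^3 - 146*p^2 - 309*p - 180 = (p - 5)*(p^4 + 11*p^3 + 43*p^2 + 69*p + 36) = (p - 5)*(p + 1)*(p^3 + 10*p^2 + 33*p + 36) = (p - 5)*(p + 1)*(p + 3)*(p^2 + 7*p + 12) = (p - 5)*(p + 1)*(p + 3)^2*(p + 4)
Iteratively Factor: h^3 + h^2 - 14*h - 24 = (h + 2)*(h^2 - h - 12) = (h - 4)*(h + 2)*(h + 3)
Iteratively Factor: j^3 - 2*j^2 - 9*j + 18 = (j - 3)*(j^2 + j - 6) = (j - 3)*(j + 3)*(j - 2)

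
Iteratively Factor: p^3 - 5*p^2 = (p)*(p^2 - 5*p) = p^2*(p - 5)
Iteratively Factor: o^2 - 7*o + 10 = (o - 5)*(o - 2)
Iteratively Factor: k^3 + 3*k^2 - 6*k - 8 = (k + 1)*(k^2 + 2*k - 8) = (k - 2)*(k + 1)*(k + 4)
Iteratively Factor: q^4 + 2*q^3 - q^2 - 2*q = (q + 1)*(q^3 + q^2 - 2*q) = (q - 1)*(q + 1)*(q^2 + 2*q) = q*(q - 1)*(q + 1)*(q + 2)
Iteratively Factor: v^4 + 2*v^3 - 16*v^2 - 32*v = (v + 2)*(v^3 - 16*v) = (v - 4)*(v + 2)*(v^2 + 4*v) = (v - 4)*(v + 2)*(v + 4)*(v)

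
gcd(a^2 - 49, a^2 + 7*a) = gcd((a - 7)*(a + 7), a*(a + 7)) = a + 7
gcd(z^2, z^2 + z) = z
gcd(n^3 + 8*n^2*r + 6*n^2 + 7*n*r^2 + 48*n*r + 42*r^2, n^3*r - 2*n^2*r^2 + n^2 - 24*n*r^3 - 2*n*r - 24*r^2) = 1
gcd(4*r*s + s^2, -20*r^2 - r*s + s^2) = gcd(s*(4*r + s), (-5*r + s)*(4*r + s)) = 4*r + s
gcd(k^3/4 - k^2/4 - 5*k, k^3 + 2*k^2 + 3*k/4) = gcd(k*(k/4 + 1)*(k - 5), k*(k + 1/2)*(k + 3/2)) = k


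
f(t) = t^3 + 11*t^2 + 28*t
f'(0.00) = 28.00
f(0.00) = 0.00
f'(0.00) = 28.00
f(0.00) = 0.00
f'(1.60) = 70.88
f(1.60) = 77.06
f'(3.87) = 158.07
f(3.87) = 331.07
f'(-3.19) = -11.65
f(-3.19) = -9.84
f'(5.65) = 248.07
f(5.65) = 689.71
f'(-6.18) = 6.62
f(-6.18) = 11.05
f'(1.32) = 62.27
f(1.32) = 58.43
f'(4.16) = 171.44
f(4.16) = 378.83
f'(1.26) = 60.48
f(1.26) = 54.74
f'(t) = 3*t^2 + 22*t + 28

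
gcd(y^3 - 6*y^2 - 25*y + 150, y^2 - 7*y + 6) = y - 6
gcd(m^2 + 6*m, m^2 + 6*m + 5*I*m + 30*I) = m + 6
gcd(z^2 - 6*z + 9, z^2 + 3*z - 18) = z - 3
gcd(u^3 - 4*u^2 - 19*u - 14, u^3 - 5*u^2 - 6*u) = u + 1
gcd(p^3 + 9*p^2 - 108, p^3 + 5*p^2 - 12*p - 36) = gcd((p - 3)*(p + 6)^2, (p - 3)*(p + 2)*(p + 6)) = p^2 + 3*p - 18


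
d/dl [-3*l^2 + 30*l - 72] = 30 - 6*l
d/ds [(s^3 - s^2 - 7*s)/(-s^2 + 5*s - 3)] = (-s^4 + 10*s^3 - 21*s^2 + 6*s + 21)/(s^4 - 10*s^3 + 31*s^2 - 30*s + 9)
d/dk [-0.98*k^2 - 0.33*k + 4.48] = -1.96*k - 0.33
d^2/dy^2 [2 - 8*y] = 0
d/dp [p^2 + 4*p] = 2*p + 4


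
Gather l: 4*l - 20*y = 4*l - 20*y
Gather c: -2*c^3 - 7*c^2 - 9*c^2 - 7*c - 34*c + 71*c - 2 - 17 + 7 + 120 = -2*c^3 - 16*c^2 + 30*c + 108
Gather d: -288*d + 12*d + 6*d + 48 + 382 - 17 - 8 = 405 - 270*d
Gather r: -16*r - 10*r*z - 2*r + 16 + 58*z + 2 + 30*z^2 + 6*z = r*(-10*z - 18) + 30*z^2 + 64*z + 18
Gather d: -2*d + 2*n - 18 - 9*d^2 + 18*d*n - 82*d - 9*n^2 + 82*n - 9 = -9*d^2 + d*(18*n - 84) - 9*n^2 + 84*n - 27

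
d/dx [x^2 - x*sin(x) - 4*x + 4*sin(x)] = -x*cos(x) + 2*x - sin(x) + 4*cos(x) - 4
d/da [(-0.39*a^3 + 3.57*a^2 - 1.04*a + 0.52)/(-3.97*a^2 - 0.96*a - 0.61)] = (1.5483*a^4 + 0.748799999999999*a^3 - 6.8423*a^2 - 0.226599999999999*a + 1.1336)/(15.7609*a^4 + 7.6224*a^3 + 5.765*a^2 + 1.1712*a + 0.3721)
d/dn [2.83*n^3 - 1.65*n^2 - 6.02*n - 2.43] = 8.49*n^2 - 3.3*n - 6.02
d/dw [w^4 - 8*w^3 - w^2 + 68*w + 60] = 4*w^3 - 24*w^2 - 2*w + 68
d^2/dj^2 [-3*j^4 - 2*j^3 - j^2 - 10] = -36*j^2 - 12*j - 2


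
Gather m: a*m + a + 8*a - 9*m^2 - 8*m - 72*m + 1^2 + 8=9*a - 9*m^2 + m*(a - 80) + 9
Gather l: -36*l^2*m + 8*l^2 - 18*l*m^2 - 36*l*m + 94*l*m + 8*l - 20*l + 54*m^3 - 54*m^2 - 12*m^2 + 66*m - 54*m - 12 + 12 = l^2*(8 - 36*m) + l*(-18*m^2 + 58*m - 12) + 54*m^3 - 66*m^2 + 12*m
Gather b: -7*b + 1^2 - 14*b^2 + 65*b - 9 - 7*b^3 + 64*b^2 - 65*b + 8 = -7*b^3 + 50*b^2 - 7*b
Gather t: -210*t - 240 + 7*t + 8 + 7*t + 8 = -196*t - 224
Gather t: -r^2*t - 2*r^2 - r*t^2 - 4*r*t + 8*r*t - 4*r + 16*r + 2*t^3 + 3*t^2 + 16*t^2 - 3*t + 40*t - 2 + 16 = -2*r^2 + 12*r + 2*t^3 + t^2*(19 - r) + t*(-r^2 + 4*r + 37) + 14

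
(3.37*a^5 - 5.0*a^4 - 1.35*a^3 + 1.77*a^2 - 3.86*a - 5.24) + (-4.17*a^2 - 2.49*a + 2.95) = 3.37*a^5 - 5.0*a^4 - 1.35*a^3 - 2.4*a^2 - 6.35*a - 2.29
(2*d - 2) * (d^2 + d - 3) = 2*d^3 - 8*d + 6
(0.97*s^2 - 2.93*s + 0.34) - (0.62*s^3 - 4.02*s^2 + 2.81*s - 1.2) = -0.62*s^3 + 4.99*s^2 - 5.74*s + 1.54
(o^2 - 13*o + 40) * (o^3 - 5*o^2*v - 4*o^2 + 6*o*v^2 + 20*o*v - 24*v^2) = o^5 - 5*o^4*v - 17*o^4 + 6*o^3*v^2 + 85*o^3*v + 92*o^3 - 102*o^2*v^2 - 460*o^2*v - 160*o^2 + 552*o*v^2 + 800*o*v - 960*v^2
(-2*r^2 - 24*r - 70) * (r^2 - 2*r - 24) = -2*r^4 - 20*r^3 + 26*r^2 + 716*r + 1680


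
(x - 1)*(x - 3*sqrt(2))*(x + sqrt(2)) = x^3 - 2*sqrt(2)*x^2 - x^2 - 6*x + 2*sqrt(2)*x + 6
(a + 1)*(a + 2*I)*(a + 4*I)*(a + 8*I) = a^4 + a^3 + 14*I*a^3 - 56*a^2 + 14*I*a^2 - 56*a - 64*I*a - 64*I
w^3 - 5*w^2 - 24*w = w*(w - 8)*(w + 3)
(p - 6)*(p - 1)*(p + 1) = p^3 - 6*p^2 - p + 6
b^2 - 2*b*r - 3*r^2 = (b - 3*r)*(b + r)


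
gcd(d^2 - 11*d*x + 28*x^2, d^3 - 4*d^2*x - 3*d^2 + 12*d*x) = -d + 4*x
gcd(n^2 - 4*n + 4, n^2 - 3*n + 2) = n - 2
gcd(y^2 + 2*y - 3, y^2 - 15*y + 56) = 1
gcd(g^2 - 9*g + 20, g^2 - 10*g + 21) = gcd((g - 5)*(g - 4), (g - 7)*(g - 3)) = 1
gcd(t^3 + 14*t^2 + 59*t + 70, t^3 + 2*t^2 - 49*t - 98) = t^2 + 9*t + 14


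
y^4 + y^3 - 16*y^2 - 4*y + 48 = (y - 3)*(y - 2)*(y + 2)*(y + 4)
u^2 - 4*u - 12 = (u - 6)*(u + 2)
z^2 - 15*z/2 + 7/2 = (z - 7)*(z - 1/2)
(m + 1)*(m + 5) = m^2 + 6*m + 5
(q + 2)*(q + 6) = q^2 + 8*q + 12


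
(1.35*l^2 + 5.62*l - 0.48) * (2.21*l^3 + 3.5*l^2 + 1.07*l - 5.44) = 2.9835*l^5 + 17.1452*l^4 + 20.0537*l^3 - 3.0106*l^2 - 31.0864*l + 2.6112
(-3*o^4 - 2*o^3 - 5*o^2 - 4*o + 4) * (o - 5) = -3*o^5 + 13*o^4 + 5*o^3 + 21*o^2 + 24*o - 20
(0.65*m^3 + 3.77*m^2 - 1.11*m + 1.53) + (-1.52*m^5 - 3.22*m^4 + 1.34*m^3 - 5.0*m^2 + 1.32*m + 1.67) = -1.52*m^5 - 3.22*m^4 + 1.99*m^3 - 1.23*m^2 + 0.21*m + 3.2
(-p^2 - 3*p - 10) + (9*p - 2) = -p^2 + 6*p - 12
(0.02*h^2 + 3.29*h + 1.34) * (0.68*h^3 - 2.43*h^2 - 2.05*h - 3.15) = 0.0136*h^5 + 2.1886*h^4 - 7.1245*h^3 - 10.0637*h^2 - 13.1105*h - 4.221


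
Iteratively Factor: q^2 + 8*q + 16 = (q + 4)*(q + 4)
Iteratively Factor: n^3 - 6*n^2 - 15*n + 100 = (n + 4)*(n^2 - 10*n + 25) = (n - 5)*(n + 4)*(n - 5)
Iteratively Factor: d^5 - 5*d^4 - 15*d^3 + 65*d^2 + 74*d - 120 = (d + 2)*(d^4 - 7*d^3 - d^2 + 67*d - 60) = (d - 1)*(d + 2)*(d^3 - 6*d^2 - 7*d + 60) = (d - 5)*(d - 1)*(d + 2)*(d^2 - d - 12) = (d - 5)*(d - 1)*(d + 2)*(d + 3)*(d - 4)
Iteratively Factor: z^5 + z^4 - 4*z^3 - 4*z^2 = (z)*(z^4 + z^3 - 4*z^2 - 4*z) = z*(z - 2)*(z^3 + 3*z^2 + 2*z) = z^2*(z - 2)*(z^2 + 3*z + 2) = z^2*(z - 2)*(z + 2)*(z + 1)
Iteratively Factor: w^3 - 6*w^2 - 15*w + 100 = (w + 4)*(w^2 - 10*w + 25) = (w - 5)*(w + 4)*(w - 5)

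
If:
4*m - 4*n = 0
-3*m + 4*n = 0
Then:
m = 0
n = 0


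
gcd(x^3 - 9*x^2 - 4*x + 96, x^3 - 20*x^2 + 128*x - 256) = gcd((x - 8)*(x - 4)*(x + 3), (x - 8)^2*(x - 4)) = x^2 - 12*x + 32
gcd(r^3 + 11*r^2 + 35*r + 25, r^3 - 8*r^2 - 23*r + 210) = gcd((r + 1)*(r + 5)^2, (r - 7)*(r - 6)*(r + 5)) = r + 5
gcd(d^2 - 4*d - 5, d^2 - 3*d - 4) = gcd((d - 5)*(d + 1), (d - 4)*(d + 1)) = d + 1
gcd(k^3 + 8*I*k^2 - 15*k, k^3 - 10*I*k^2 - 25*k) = k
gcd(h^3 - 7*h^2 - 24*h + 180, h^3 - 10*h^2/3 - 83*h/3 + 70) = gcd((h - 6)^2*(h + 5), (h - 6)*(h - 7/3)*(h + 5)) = h^2 - h - 30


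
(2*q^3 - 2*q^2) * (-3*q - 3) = -6*q^4 + 6*q^2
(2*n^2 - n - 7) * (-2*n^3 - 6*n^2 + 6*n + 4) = -4*n^5 - 10*n^4 + 32*n^3 + 44*n^2 - 46*n - 28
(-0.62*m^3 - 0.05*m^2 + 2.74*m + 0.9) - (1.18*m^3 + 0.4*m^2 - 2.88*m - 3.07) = -1.8*m^3 - 0.45*m^2 + 5.62*m + 3.97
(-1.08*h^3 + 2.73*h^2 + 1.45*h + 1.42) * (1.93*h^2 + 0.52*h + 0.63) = -2.0844*h^5 + 4.7073*h^4 + 3.5377*h^3 + 5.2145*h^2 + 1.6519*h + 0.8946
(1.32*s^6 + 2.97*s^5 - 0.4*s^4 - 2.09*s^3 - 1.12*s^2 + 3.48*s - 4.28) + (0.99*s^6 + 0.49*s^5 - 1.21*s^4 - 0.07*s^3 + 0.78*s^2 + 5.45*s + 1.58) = 2.31*s^6 + 3.46*s^5 - 1.61*s^4 - 2.16*s^3 - 0.34*s^2 + 8.93*s - 2.7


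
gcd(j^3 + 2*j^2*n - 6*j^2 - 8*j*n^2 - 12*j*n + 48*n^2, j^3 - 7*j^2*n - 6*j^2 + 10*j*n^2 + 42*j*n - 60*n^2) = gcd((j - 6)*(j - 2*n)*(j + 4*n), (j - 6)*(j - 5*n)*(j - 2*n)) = j^2 - 2*j*n - 6*j + 12*n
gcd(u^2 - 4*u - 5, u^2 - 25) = u - 5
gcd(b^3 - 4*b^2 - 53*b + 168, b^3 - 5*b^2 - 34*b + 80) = b - 8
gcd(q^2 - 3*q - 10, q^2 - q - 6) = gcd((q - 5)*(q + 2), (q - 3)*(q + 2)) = q + 2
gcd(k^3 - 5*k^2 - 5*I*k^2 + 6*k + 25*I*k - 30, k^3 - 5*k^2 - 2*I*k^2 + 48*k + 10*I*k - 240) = k - 5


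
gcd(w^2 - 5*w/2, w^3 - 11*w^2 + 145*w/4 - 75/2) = w - 5/2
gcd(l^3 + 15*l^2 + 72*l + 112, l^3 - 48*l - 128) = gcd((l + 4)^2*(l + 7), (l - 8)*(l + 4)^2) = l^2 + 8*l + 16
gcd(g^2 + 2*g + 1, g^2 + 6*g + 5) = g + 1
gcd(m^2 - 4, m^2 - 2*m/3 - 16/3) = m + 2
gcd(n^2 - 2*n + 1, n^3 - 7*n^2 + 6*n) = n - 1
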